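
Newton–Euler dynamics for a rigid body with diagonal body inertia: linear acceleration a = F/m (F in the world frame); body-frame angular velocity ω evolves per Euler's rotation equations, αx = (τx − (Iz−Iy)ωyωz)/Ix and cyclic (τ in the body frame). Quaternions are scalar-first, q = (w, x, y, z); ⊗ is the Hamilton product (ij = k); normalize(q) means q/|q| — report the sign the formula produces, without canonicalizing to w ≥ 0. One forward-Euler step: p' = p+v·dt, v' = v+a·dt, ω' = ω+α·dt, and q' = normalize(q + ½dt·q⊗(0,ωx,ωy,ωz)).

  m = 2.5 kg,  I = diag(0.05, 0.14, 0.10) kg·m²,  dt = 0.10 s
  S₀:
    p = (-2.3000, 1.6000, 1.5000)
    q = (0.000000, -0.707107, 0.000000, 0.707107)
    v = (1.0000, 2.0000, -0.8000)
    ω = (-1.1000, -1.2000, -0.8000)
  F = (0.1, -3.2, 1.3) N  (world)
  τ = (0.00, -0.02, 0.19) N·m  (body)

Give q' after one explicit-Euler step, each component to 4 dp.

q⊗(0,ω) = (-0.2121321, 0.8485284, -1.3435033, 0.8485284)
q + ½dt·q⊗(0,ω), renormalized = (-0.0106, -0.6620, -0.0669, 0.7465)

q' = (-0.0106, -0.6620, -0.0669, 0.7465)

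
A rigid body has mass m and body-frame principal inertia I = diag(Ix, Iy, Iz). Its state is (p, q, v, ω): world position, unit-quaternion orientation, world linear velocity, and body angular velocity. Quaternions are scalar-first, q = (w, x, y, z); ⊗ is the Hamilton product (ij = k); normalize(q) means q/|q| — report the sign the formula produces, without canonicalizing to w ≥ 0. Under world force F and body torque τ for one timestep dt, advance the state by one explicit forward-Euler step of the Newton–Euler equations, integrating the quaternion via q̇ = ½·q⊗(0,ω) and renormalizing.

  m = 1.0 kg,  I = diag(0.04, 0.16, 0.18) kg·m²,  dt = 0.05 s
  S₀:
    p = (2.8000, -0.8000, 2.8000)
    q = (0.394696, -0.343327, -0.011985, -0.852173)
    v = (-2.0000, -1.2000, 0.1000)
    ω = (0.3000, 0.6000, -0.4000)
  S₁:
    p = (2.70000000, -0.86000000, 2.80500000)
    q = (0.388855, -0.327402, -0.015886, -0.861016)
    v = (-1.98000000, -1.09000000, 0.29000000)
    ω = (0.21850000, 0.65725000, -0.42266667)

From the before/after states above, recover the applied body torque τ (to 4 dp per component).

τ = (-0.0700, 0.2000, -0.0600)

Δω = ω₁−ω₀ = (-0.08150000, 0.05725000, -0.02266667)
I·α + gyro = (-0.0700, 0.2000, -0.0600)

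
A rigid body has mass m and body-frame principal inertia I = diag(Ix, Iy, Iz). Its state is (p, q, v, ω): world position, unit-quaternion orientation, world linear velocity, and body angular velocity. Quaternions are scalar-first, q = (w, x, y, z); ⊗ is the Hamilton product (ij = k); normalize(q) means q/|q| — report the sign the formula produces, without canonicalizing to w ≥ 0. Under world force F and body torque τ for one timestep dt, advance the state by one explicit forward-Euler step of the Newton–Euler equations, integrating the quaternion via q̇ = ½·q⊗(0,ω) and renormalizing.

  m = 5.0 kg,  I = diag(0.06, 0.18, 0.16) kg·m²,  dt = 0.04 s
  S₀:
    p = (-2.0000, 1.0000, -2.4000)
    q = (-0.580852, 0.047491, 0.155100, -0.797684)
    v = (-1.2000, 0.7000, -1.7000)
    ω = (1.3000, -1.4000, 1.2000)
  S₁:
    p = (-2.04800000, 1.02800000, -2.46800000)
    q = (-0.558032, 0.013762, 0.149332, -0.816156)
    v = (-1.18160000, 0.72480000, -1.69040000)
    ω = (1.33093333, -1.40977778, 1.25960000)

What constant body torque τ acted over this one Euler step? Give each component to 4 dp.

Δω = ω₁−ω₀ = (0.03093333, -0.00977778, 0.05960000)
precession coupling = (0.0336, -0.1560, -0.2184)
I·α + gyro = (0.0800, -0.2000, 0.0200)

τ = (0.0800, -0.2000, 0.0200)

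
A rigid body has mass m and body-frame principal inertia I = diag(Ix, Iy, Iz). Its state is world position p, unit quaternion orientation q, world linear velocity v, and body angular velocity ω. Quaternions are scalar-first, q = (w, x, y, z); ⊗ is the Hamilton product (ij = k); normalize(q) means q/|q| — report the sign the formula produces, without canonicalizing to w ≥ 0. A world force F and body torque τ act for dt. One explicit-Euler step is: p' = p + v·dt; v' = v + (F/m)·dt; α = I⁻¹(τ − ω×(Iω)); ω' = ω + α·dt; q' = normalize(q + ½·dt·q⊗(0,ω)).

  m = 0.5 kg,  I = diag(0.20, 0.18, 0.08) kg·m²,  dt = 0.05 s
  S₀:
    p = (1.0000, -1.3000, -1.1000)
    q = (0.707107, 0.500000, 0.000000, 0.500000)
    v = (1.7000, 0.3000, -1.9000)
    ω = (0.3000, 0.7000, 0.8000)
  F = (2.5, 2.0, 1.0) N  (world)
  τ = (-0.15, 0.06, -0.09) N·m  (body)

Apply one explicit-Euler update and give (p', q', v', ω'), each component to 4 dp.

p' = (1.0850, -1.2850, -1.1950)
q' = (0.6931, 0.4964, 0.0061, 0.5227)
v' = (1.9500, 0.5000, -1.8000)
ω' = (0.2765, 0.7087, 0.7464)

angular accel α = (-0.4700, 0.1733, -1.0725)
ω + α·dt = (0.2765, 0.7087, 0.7464)
q⊗(0,ω) = (-0.5500000, -0.1378679, 0.2449749, 0.9156856)
q + ½dt·q⊗(0,ω), renormalized = (0.6931, 0.4964, 0.0061, 0.5227)
p' = p + v·dt = (1.0850, -1.2850, -1.1950)
v' = v + a·dt = (1.9500, 0.5000, -1.8000)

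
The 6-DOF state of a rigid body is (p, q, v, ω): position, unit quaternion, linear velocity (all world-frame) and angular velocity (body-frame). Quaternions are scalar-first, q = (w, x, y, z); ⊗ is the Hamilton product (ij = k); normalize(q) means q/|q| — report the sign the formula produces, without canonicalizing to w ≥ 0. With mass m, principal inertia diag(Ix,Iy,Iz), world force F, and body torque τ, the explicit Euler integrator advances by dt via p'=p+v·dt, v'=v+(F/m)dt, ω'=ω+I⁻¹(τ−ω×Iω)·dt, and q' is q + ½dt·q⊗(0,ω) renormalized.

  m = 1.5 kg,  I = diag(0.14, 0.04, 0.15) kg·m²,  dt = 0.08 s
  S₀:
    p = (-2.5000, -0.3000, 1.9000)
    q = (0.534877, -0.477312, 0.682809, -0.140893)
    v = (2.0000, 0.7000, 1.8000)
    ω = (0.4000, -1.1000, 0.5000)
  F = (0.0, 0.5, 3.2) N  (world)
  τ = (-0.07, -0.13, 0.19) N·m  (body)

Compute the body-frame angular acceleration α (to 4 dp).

α = (-0.0679, -3.2000, 0.9733)

ω×(Iω) gyroscopic = (-0.0605, -0.0020, 0.0440)
angular accel α = (-0.0679, -3.2000, 0.9733)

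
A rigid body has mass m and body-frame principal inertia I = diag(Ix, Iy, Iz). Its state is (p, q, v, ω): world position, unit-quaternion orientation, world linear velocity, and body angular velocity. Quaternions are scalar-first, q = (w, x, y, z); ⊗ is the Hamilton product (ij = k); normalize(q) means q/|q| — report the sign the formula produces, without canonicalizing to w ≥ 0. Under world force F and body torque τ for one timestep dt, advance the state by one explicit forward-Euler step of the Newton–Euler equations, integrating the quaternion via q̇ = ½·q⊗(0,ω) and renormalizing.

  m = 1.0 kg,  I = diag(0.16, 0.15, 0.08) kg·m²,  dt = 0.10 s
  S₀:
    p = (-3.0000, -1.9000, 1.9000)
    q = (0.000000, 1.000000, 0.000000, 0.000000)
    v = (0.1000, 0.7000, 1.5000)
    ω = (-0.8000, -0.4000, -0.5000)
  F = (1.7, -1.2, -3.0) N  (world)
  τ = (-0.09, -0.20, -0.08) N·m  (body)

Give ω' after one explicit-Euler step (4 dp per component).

ω' = (-0.8475, -0.5547, -0.5960)

precession coupling ω×(Iω) = (-0.0140, 0.0320, -0.0032)
(τ − ω×Iω)/I = (-0.4750, -1.5467, -0.9600)
ω' = ω + α·dt = (-0.8475, -0.5547, -0.5960)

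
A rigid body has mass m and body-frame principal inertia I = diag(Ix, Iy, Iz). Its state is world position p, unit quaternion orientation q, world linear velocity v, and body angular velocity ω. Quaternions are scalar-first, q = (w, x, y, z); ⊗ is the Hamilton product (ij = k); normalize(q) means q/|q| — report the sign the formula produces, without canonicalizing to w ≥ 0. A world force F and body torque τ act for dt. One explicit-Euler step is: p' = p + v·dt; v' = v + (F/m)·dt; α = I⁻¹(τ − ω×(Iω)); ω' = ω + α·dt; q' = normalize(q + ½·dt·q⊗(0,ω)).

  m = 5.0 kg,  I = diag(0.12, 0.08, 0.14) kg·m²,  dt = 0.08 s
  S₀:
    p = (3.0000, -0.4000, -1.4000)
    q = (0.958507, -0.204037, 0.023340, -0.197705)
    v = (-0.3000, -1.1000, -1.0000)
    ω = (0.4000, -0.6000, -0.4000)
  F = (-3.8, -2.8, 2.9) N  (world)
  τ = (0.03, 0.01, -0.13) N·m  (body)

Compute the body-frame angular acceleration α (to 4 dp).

α = (0.1300, 0.0850, -0.9971)

ω×(Iω) gyroscopic = (0.0144, 0.0032, 0.0096)
α = I⁻¹(τ − ω×Iω) = (0.1300, 0.0850, -0.9971)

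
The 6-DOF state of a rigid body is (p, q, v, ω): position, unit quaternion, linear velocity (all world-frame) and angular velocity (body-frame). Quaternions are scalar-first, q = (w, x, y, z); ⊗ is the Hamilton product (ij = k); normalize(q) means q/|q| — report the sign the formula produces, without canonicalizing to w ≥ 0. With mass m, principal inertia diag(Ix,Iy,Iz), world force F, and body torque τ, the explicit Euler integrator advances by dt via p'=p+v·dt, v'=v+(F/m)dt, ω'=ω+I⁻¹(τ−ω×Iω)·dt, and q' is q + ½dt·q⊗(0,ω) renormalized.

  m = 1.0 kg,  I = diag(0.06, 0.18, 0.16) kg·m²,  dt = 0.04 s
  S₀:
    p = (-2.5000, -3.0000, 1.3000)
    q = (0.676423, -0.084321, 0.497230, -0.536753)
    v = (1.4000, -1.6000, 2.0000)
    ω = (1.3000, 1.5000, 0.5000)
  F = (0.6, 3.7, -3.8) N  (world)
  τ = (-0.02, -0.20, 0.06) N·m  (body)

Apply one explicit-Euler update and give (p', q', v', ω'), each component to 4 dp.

p' = (-2.4440, -3.0640, 1.3800)
q' = (0.6685, -0.0456, 0.5040, -0.5450)
v' = (1.4240, -1.4520, 1.8480)
ω' = (1.2967, 1.4700, 0.4565)

angular accel α = (-0.0833, -0.7500, -1.0875)
new body rate ω' = (1.2967, 1.4700, 0.4565)
Hamilton product q⊗(0,ω) = (-0.3678512, 1.9330944, 0.3590161, -0.4346690)
q' = normalize(q + ½dt·q⊗(0,ω)) = (0.6685, -0.0456, 0.5040, -0.5450)
linear accel F/m = (0.6000, 3.7000, -3.8000)
p + v·dt = (-2.4440, -3.0640, 1.3800)
v + (F/m)dt = (1.4240, -1.4520, 1.8480)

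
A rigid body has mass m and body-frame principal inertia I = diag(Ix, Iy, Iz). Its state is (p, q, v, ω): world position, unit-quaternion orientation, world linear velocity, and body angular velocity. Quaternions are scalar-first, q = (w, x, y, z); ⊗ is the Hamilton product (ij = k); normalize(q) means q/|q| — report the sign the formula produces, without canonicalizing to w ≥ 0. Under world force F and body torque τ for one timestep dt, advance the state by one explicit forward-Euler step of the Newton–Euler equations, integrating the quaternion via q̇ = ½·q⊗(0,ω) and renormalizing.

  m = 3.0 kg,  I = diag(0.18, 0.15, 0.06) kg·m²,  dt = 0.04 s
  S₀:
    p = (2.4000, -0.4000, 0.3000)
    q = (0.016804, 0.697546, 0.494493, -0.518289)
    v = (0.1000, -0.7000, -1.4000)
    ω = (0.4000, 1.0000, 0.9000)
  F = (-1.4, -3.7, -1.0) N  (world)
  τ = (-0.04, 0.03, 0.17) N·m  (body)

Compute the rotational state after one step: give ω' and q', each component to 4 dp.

ω×(Iω) gyroscopic = (-0.0810, 0.0432, -0.0120)
α = I⁻¹(τ − ω×Iω) = (0.2278, -0.0880, 3.0333)
ω + α·dt = (0.4091, 0.9965, 1.0213)
2q̇ = q⊗(0,ω) = (-0.3070513, 0.9700543, -0.8183030, 0.5148724)
q + ½dt·q⊗(0,ω), renormalized = (0.0107, 0.7167, 0.4779, -0.5078)

ω' = (0.4091, 0.9965, 1.0213)
q' = (0.0107, 0.7167, 0.4779, -0.5078)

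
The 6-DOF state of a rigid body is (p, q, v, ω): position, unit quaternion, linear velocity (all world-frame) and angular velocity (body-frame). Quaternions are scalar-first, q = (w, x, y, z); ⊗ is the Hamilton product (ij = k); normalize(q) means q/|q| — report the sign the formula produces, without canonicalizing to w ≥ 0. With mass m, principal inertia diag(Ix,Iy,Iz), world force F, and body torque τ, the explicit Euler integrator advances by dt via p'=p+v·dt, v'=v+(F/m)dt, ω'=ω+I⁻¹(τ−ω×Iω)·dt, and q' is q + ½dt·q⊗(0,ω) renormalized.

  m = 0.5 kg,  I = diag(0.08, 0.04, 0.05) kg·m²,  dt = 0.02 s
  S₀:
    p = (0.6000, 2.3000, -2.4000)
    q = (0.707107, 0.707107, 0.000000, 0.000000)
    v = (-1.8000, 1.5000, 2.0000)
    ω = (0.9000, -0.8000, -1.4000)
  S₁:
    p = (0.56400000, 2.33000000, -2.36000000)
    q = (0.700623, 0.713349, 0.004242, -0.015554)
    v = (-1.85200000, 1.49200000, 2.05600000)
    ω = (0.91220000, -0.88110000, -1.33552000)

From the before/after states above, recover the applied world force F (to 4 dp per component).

F = (-1.3000, -0.2000, 1.4000)

velocity change Δv = (-0.05200000, -0.00800000, 0.05600000)
applied force F = (-1.3000, -0.2000, 1.4000)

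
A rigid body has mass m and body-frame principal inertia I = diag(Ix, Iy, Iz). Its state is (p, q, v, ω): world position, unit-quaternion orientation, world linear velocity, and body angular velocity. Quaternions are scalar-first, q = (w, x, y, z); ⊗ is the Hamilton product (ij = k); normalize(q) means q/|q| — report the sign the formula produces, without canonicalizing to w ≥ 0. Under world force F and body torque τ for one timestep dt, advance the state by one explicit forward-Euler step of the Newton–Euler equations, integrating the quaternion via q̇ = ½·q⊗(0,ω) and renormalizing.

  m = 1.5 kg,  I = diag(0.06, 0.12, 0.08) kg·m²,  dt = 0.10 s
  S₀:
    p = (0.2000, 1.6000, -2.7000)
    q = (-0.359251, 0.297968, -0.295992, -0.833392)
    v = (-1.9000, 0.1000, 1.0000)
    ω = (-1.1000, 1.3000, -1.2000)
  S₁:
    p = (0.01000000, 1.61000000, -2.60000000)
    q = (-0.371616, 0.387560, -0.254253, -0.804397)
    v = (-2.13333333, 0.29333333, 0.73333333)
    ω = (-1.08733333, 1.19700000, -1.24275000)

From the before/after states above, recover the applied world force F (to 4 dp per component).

F = (-3.5000, 2.9000, -4.0000)

velocity change Δv = (-0.23333333, 0.19333333, -0.26666667)
applied force F = (-3.5000, 2.9000, -4.0000)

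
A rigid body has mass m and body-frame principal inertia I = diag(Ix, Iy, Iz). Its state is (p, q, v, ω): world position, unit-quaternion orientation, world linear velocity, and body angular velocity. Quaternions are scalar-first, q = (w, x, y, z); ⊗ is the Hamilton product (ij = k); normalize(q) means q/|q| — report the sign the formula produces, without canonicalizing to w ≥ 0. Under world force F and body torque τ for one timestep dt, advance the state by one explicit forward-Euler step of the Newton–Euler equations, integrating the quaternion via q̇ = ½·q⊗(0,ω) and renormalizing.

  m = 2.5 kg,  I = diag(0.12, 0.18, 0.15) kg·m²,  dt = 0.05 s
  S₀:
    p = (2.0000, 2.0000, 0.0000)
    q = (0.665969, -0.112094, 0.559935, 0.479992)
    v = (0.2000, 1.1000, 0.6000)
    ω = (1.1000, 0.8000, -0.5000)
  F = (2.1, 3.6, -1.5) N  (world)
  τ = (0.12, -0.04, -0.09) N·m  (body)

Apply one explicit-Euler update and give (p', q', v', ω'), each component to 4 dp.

(τ − ω×Iω)/I = (0.9000, -0.3139, -0.9520)
new body rate ω' = (1.1450, 0.7843, -0.5476)
2q̇ = q⊗(0,ω) = (-0.0846486, 0.0686048, 1.0047194, -1.0385882)
q' = normalize(q + ½dt·q⊗(0,ω)) = (0.6634, -0.1103, 0.5847, 0.4537)
p + v·dt = (2.0100, 2.0550, 0.0300)
new velocity v' = (0.2420, 1.1720, 0.5700)

p' = (2.0100, 2.0550, 0.0300)
q' = (0.6634, -0.1103, 0.5847, 0.4537)
v' = (0.2420, 1.1720, 0.5700)
ω' = (1.1450, 0.7843, -0.5476)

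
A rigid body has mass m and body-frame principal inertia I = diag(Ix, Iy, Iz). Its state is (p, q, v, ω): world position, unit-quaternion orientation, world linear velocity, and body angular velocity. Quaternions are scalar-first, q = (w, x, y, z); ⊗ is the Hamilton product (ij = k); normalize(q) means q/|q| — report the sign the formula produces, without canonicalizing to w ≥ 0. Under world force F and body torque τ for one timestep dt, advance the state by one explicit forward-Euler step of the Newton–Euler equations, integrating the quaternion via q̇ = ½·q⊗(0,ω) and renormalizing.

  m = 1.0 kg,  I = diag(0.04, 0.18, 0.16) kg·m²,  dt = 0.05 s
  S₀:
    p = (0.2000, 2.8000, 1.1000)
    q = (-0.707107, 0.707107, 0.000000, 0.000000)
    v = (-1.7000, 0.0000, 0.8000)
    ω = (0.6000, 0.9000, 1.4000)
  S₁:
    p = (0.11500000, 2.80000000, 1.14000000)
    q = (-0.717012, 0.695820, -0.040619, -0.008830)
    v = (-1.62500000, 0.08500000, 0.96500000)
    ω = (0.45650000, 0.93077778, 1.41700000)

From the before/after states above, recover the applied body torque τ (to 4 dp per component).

ω₁ − ω₀ = (-0.14350000, 0.03077778, 0.01700000)
precession coupling = (-0.0252, -0.1008, 0.0756)
applied torque τ = (-0.1400, 0.0100, 0.1300)

τ = (-0.1400, 0.0100, 0.1300)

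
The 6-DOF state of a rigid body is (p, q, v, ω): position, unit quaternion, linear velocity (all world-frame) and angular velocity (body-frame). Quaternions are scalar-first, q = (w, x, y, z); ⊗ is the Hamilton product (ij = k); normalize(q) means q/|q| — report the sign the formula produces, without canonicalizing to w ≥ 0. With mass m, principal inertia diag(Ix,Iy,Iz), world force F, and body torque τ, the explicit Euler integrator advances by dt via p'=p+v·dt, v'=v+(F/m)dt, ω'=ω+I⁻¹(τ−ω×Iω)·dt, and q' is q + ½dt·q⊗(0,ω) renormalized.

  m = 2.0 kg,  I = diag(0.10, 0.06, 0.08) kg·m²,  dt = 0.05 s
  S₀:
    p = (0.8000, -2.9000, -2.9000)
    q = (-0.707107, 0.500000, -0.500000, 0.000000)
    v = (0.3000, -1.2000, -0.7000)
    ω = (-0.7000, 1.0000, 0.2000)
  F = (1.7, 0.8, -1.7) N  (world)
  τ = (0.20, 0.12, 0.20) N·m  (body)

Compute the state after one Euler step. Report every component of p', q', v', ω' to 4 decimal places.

p' = (0.8150, -2.9600, -2.9350)
q' = (-0.6855, 0.5096, -0.5199, 0.0002)
v' = (0.3425, -1.1800, -0.7425)
ω' = (-0.6020, 1.1023, 0.3075)

(τ − ω×Iω)/I = (1.9600, 2.0467, 2.1500)
new body rate ω' = (-0.6020, 1.1023, 0.3075)
Hamilton product q⊗(0,ω) = (0.8500000, 0.3949749, -0.8071070, 0.0085786)
updated quaternion q' = (-0.6855, 0.5096, -0.5199, 0.0002)
p + v·dt = (0.8150, -2.9600, -2.9350)
v' = v + a·dt = (0.3425, -1.1800, -0.7425)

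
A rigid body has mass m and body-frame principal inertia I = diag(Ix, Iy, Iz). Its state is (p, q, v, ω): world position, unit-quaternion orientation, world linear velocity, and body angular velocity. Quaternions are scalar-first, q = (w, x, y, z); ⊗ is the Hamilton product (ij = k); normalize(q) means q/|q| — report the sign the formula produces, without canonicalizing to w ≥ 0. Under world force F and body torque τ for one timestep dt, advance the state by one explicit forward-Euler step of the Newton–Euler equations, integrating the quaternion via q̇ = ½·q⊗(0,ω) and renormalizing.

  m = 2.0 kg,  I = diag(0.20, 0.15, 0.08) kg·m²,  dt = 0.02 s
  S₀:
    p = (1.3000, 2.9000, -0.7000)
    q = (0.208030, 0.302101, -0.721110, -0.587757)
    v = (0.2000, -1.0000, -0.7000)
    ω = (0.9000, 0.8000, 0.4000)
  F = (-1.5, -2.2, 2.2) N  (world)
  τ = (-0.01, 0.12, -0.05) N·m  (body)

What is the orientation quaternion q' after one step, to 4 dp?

Hamilton product q⊗(0,ω) = (0.5400999, 0.3689886, -0.4833977, 0.9738918)
q + ½dt·q⊗(0,ω), renormalized = (0.2134, 0.3058, -0.7259, -0.5780)

q' = (0.2134, 0.3058, -0.7259, -0.5780)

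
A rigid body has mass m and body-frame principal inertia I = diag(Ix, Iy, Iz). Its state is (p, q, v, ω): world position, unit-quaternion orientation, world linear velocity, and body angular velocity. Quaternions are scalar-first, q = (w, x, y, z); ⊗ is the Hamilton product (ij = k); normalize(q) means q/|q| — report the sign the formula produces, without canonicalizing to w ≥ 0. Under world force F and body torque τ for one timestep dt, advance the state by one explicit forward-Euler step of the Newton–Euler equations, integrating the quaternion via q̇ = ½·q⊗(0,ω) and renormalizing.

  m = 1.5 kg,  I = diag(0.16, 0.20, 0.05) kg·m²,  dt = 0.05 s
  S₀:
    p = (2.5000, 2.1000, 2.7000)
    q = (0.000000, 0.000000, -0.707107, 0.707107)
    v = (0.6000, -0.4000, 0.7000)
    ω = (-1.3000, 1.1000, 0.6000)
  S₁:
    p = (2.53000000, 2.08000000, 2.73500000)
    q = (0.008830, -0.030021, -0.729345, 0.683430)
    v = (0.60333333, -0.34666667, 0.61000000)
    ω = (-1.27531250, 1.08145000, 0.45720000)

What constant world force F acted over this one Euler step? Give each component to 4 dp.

F = (0.1000, 1.6000, -2.7000)

velocity change Δv = (0.00333333, 0.05333333, -0.09000000)
F = m·Δv/dt = (0.1000, 1.6000, -2.7000)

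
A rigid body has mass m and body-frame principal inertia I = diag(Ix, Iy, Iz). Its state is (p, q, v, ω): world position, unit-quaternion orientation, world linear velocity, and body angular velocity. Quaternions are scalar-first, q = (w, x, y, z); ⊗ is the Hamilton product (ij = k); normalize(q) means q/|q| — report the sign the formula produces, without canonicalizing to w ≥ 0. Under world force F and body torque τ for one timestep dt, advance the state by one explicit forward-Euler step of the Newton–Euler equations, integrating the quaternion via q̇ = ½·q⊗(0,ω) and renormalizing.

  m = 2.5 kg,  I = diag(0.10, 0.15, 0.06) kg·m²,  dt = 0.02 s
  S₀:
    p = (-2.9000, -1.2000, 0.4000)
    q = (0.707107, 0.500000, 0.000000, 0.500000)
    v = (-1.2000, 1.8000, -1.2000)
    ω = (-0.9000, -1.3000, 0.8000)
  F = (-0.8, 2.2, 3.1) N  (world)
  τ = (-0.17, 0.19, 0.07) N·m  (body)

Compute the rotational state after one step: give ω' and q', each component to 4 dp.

ω×(Iω) gyroscopic = (0.0936, -0.0288, 0.0585)
α = I⁻¹(τ − ω×Iω) = (-2.6360, 1.4587, 0.1917)
ω' = ω + α·dt = (-0.9527, -1.2708, 0.8038)
2q̇ = q⊗(0,ω) = (0.0500000, 0.0136037, -1.7692391, -0.0843144)
q' = normalize(q + ½dt·q⊗(0,ω)) = (0.7075, 0.5001, -0.0177, 0.4991)

ω' = (-0.9527, -1.2708, 0.8038)
q' = (0.7075, 0.5001, -0.0177, 0.4991)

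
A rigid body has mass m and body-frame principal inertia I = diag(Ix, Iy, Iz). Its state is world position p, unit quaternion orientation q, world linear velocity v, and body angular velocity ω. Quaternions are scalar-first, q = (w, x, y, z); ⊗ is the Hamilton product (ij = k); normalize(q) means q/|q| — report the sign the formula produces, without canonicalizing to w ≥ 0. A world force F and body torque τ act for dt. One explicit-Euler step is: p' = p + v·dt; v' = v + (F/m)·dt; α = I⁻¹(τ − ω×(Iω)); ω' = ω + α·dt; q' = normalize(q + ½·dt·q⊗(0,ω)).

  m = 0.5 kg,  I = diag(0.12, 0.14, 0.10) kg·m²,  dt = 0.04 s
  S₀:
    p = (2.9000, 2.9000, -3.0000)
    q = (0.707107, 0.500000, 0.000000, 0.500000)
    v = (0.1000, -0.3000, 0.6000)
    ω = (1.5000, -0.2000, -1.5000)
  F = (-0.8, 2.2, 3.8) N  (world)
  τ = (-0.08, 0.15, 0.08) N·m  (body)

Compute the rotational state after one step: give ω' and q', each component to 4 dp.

ω' = (1.4773, -0.1443, -1.4656)
q' = (0.7065, 0.5227, 0.0271, 0.4764)

ω×(Iω) gyroscopic = (-0.0120, -0.0450, -0.0060)
α = I⁻¹(τ − ω×Iω) = (-0.5667, 1.3929, 0.8600)
ω + α·dt = (1.4773, -0.1443, -1.4656)
q⊗(0,ω) = (0.0000000, 1.1606605, 1.3585786, -1.1606605)
q' = normalize(q + ½dt·q⊗(0,ω)) = (0.7065, 0.5227, 0.0271, 0.4764)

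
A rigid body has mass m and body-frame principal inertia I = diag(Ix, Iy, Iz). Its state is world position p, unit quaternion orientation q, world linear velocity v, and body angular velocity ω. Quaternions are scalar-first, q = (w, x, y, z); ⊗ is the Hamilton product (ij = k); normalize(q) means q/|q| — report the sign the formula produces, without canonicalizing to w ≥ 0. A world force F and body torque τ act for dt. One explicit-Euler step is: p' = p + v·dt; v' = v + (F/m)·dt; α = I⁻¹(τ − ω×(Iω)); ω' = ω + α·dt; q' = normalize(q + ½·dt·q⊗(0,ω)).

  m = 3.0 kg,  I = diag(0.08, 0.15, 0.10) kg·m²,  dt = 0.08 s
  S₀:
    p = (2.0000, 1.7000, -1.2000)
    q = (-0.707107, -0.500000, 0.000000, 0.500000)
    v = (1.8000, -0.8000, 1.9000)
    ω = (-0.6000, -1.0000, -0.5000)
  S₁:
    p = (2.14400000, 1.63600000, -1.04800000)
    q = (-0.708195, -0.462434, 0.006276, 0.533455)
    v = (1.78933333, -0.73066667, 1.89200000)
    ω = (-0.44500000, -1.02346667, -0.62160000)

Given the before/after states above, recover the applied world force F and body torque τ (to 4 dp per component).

Δv = v₁−v₀ = (-0.01066667, 0.06933333, -0.00800000)
applied force F = (-0.4000, 2.6000, -0.3000)
rate change Δω = (0.15500000, -0.02346667, -0.12160000)
I·α + gyro = (0.1300, -0.0500, -0.1100)

F = (-0.4000, 2.6000, -0.3000)
τ = (0.1300, -0.0500, -0.1100)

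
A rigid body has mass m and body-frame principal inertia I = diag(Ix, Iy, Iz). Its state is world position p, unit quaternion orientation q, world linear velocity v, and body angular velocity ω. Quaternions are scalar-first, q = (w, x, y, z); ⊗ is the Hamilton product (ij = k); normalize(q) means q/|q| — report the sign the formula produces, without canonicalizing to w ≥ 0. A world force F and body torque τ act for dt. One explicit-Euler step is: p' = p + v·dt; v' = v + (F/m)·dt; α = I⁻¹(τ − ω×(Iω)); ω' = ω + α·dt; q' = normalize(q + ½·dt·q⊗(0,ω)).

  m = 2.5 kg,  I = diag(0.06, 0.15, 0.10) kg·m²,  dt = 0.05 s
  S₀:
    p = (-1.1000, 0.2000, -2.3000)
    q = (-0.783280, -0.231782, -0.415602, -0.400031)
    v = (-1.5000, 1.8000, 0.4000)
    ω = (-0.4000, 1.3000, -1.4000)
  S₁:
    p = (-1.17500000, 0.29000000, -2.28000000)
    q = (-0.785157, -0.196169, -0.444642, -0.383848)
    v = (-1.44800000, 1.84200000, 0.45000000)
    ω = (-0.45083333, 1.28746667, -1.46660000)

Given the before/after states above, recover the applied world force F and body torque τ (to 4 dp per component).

F = (2.6000, 2.1000, 2.5000)
τ = (0.0300, -0.0600, -0.1800)

Δv = v₁−v₀ = (0.05200000, 0.04200000, 0.05000000)
m·(v₁−v₀)/dt = (2.6000, 2.1000, 2.5000)
rate change Δω = (-0.05083333, -0.01253333, -0.06660000)
I·α + gyro = (0.0300, -0.0600, -0.1800)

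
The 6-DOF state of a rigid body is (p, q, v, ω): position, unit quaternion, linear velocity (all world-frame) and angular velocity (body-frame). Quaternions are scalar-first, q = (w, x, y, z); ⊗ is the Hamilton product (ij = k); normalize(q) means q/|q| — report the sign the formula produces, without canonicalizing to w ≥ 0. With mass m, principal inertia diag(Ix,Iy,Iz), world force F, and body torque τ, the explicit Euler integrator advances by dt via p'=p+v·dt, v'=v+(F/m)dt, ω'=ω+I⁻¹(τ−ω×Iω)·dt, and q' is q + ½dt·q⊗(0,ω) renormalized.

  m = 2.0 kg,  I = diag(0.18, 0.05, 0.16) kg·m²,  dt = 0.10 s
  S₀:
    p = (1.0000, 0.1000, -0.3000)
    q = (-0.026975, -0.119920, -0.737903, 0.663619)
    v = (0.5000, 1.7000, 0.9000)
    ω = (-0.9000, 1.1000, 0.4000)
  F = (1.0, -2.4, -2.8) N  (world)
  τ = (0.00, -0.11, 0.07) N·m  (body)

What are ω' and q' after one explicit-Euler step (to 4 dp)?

ω' = (-0.9269, 0.8944, 0.3633)
q' = (-0.0050, -0.1695, -0.7648, 0.6216)

gyro term ω×Iω = (0.0484, -0.0072, 0.1287)
angular accel α = (-0.2689, -2.0560, -0.3669)
ω + α·dt = (-0.9269, 0.8944, 0.3633)
2q̇ = q⊗(0,ω) = (0.4383177, -1.0008646, -0.5789616, -0.8068147)
updated quaternion q' = (-0.0050, -0.1695, -0.7648, 0.6216)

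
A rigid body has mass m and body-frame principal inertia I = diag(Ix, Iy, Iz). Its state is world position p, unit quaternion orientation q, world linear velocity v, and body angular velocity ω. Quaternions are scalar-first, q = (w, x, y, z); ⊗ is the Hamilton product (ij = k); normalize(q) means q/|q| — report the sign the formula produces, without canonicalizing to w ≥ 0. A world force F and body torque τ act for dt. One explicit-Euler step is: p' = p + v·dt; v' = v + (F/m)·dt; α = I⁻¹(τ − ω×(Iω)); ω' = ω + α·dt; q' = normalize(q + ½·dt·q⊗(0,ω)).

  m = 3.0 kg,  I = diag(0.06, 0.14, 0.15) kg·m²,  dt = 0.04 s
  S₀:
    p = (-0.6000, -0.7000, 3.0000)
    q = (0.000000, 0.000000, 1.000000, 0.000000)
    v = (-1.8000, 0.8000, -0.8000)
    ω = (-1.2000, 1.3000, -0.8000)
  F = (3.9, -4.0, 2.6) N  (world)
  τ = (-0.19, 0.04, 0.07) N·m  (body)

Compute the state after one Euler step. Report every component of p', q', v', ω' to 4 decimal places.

p' = p + v·dt = (-0.6720, -0.6680, 2.9680)
new velocity v' = (-1.7480, 0.7467, -0.7653)
α = I⁻¹(τ − ω×Iω) = (-2.9933, 0.9029, 1.2987)
ω + α·dt = (-1.3197, 1.3361, -0.7481)
2q̇ = q⊗(0,ω) = (-1.3000000, -0.8000000, 0.0000000, 1.2000000)
q' = normalize(q + ½dt·q⊗(0,ω)) = (-0.0260, -0.0160, 0.9992, 0.0240)

p' = (-0.6720, -0.6680, 2.9680)
q' = (-0.0260, -0.0160, 0.9992, 0.0240)
v' = (-1.7480, 0.7467, -0.7653)
ω' = (-1.3197, 1.3361, -0.7481)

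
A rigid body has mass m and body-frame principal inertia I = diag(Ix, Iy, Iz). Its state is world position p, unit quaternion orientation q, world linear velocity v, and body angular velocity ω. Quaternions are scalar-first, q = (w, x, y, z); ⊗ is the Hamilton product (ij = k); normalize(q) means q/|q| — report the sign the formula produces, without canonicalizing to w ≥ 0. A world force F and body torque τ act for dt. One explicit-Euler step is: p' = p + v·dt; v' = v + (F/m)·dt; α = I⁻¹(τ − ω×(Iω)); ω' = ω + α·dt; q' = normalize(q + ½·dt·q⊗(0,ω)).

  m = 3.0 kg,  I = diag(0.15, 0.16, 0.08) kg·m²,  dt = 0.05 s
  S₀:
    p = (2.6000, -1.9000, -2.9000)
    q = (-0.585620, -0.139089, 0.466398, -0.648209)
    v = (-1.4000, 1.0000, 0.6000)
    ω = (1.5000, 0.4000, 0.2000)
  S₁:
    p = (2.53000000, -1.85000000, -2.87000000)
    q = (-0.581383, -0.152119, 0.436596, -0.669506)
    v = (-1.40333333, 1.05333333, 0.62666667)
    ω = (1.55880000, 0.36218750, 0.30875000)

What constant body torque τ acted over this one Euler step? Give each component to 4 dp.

ω₁ − ω₀ = (0.05880000, -0.03781250, 0.10875000)
gyro term ω₀×Iω₀ = (-0.0064, 0.0210, 0.0060)
applied torque τ = (0.1700, -0.1000, 0.1800)

τ = (0.1700, -0.1000, 0.1800)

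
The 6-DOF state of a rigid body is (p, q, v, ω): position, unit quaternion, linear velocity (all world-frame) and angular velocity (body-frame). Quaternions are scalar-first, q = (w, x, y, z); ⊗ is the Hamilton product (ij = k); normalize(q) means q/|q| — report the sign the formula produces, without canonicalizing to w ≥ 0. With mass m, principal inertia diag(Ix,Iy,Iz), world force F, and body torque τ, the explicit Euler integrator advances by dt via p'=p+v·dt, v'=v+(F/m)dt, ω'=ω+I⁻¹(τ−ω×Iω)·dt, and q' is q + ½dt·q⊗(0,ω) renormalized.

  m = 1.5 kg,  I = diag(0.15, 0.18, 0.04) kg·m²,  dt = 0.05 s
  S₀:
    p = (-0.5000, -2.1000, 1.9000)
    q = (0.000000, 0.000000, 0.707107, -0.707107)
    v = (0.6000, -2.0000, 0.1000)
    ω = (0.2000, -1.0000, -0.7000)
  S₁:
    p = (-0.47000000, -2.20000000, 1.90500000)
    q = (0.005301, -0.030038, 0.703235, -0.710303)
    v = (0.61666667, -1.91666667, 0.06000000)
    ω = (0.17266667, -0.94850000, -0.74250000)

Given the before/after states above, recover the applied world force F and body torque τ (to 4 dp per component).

F = (0.5000, 2.5000, -1.2000)
τ = (-0.1800, 0.1700, -0.0400)

ω₁ − ω₀ = (-0.02733333, 0.05150000, -0.04250000)
precession coupling = (-0.0980, -0.0154, -0.0060)
I·α + gyro = (-0.1800, 0.1700, -0.0400)
v₁ − v₀ = (0.01666667, 0.08333333, -0.04000000)
F = m·Δv/dt = (0.5000, 2.5000, -1.2000)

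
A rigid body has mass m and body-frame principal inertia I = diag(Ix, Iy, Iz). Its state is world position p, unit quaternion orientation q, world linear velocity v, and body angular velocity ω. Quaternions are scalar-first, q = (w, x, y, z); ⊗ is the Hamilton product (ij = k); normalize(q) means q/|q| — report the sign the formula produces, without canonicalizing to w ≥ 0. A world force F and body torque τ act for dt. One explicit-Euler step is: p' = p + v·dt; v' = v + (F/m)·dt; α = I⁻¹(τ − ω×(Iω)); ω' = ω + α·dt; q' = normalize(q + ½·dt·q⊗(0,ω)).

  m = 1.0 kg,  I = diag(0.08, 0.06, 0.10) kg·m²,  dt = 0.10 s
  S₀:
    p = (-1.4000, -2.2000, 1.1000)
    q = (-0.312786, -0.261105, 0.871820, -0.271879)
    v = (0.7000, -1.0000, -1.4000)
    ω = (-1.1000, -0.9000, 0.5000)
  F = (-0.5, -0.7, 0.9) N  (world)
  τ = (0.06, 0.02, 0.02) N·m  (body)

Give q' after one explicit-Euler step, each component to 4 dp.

q⊗(0,ω) = (0.6333620, 0.5352835, 0.7111268, 1.0376035)
q + ½dt·q⊗(0,ω), renormalized = (-0.2803, -0.2337, 0.9048, -0.2194)

q' = (-0.2803, -0.2337, 0.9048, -0.2194)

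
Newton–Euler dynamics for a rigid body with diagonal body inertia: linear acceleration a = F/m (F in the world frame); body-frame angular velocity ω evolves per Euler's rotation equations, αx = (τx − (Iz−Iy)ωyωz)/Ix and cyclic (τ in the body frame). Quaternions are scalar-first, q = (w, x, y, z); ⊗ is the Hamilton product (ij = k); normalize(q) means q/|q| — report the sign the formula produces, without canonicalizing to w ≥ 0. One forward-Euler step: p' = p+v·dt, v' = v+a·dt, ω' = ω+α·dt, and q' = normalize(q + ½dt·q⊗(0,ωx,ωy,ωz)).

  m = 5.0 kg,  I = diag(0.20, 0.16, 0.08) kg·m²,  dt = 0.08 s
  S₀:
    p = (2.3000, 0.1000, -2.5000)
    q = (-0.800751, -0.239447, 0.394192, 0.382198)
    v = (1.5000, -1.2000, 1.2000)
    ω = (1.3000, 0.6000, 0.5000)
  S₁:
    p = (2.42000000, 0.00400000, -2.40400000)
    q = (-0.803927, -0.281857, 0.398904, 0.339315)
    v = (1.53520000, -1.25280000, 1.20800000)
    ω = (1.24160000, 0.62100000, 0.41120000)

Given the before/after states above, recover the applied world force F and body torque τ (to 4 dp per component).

v₁ − v₀ = (0.03520000, -0.05280000, 0.00800000)
m·(v₁−v₀)/dt = (2.2000, -3.3000, 0.5000)
Δω = ω₁−ω₀ = (-0.05840000, 0.02100000, -0.08880000)
ω₀×(Iω₀) = (-0.0240, 0.0780, -0.0312)
τ = I·(Δω/dt) + ω₀×(Iω₀) = (-0.1700, 0.1200, -0.1200)

F = (2.2000, -3.3000, 0.5000)
τ = (-0.1700, 0.1200, -0.1200)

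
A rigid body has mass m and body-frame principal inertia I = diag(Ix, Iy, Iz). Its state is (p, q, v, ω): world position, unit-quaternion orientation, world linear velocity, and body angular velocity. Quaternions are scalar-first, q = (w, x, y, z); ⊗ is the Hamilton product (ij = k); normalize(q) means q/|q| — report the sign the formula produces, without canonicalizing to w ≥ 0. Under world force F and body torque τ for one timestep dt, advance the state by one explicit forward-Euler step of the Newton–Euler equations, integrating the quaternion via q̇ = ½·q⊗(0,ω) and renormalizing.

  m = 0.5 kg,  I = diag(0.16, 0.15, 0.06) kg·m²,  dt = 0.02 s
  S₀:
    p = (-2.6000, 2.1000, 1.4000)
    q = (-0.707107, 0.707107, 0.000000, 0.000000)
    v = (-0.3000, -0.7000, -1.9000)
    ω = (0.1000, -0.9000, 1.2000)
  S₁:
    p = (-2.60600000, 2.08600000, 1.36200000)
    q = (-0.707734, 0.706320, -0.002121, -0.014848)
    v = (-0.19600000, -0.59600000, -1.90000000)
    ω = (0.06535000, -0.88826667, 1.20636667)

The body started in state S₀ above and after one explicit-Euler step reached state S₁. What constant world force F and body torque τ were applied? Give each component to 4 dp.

F = (2.6000, 2.6000, 0.0000)
τ = (-0.1800, 0.1000, 0.0200)

ω₁ − ω₀ = (-0.03465000, 0.01173333, 0.00636667)
I·α + gyro = (-0.1800, 0.1000, 0.0200)
velocity change Δv = (0.10400000, 0.10400000, 0.00000000)
F = m·Δv/dt = (2.6000, 2.6000, 0.0000)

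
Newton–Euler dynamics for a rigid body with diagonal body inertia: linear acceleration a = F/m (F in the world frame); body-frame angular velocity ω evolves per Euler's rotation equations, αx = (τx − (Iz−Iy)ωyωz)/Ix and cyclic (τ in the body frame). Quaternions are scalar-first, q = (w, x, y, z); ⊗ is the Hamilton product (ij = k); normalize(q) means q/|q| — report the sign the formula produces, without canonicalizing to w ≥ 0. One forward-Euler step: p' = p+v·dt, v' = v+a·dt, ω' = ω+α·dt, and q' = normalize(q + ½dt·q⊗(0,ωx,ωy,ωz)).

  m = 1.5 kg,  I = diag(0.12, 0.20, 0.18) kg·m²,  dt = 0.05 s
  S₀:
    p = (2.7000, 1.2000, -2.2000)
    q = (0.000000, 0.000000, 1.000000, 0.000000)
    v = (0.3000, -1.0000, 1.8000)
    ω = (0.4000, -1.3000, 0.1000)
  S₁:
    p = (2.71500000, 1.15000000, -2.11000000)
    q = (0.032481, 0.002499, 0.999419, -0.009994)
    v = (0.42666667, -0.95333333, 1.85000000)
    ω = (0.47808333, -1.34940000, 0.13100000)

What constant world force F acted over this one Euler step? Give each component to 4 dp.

F = (3.8000, 1.4000, 1.5000)

Δv = v₁−v₀ = (0.12666667, 0.04666667, 0.05000000)
applied force F = (3.8000, 1.4000, 1.5000)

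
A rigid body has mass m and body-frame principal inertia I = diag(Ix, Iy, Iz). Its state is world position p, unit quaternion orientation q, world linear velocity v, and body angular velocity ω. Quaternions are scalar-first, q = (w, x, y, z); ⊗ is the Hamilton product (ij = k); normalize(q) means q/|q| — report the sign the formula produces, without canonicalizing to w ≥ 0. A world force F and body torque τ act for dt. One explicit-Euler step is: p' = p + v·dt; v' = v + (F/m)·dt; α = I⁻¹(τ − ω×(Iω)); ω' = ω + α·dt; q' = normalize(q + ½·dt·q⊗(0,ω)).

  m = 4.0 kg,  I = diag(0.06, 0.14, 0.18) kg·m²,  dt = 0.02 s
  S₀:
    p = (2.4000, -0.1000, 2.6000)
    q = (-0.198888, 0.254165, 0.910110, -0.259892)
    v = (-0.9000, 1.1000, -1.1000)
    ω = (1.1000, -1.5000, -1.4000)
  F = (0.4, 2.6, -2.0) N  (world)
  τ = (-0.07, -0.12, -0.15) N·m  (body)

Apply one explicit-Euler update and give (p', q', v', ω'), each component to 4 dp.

p' = (2.3820, -0.0780, 2.5780)
q' = (-0.1916, 0.2353, 0.9135, -0.2709)
v' = (-0.8980, 1.1130, -1.1100)
ω' = (1.0487, -1.5435, -1.4020)

new position p' = (2.3820, -0.0780, 2.5780)
v + (F/m)dt = (-0.8980, 1.1130, -1.1100)
precession coupling ω×(Iω) = (0.0840, 0.1848, -0.1320)
α = I⁻¹(τ − ω×Iω) = (-2.5667, -2.1771, -0.1000)
ω' = ω + α·dt = (1.0487, -1.5435, -1.4020)
Hamilton product q⊗(0,ω) = (0.7217347, -1.8827688, 0.3682818, -1.1039253)
q + ½dt·q⊗(0,ω), renormalized = (-0.1916, 0.2353, 0.9135, -0.2709)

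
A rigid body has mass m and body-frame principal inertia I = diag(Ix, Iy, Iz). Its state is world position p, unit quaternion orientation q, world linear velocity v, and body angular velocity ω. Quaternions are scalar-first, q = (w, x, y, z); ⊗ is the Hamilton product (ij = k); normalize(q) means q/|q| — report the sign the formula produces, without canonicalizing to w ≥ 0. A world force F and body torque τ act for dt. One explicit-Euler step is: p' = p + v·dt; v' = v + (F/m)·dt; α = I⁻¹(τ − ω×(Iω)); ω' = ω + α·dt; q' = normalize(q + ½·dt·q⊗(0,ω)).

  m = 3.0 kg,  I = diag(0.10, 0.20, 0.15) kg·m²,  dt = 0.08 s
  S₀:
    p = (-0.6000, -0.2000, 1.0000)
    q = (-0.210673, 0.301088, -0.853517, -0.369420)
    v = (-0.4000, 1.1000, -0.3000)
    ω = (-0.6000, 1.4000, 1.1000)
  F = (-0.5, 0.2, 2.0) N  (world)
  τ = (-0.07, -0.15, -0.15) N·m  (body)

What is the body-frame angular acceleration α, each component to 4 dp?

α = (0.0700, -0.9150, -0.4400)

precession coupling ω×(Iω) = (-0.0770, 0.0330, -0.0840)
α = I⁻¹(τ − ω×Iω) = (0.0700, -0.9150, -0.4400)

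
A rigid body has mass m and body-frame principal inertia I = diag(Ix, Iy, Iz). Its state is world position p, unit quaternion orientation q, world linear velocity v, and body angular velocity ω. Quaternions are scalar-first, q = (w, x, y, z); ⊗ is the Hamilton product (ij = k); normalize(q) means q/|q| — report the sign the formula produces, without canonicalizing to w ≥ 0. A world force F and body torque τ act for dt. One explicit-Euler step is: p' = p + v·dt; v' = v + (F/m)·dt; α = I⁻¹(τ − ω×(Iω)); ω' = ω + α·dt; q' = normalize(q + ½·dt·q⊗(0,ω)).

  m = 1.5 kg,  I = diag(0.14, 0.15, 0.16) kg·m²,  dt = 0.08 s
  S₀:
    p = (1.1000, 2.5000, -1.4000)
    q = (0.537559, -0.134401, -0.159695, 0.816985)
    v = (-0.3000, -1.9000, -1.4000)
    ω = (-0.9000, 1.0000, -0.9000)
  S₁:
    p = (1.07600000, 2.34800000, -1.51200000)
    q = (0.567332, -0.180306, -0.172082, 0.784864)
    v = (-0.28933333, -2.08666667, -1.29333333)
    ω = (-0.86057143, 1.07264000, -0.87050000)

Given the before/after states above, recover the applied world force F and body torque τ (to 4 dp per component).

F = (0.2000, -3.5000, 2.0000)
τ = (0.0600, 0.1200, 0.0500)

rate change Δω = (0.03942857, 0.07264000, 0.02950000)
I·α + gyro = (0.0600, 0.1200, 0.0500)
velocity change Δv = (0.01066667, -0.18666667, 0.10666667)
applied force F = (0.2000, -3.5000, 2.0000)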